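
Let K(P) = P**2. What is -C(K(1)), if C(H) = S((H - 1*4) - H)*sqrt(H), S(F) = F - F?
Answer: 0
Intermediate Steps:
S(F) = 0
C(H) = 0 (C(H) = 0*sqrt(H) = 0)
-C(K(1)) = -1*0 = 0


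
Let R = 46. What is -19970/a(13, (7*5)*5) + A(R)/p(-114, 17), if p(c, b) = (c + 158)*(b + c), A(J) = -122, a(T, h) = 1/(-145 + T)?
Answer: 5625309421/2134 ≈ 2.6360e+6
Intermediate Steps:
p(c, b) = (158 + c)*(b + c)
-19970/a(13, (7*5)*5) + A(R)/p(-114, 17) = -19970/(1/(-145 + 13)) - 122/((-114)² + 158*17 + 158*(-114) + 17*(-114)) = -19970/(1/(-132)) - 122/(12996 + 2686 - 18012 - 1938) = -19970/(-1/132) - 122/(-4268) = -19970*(-132) - 122*(-1/4268) = 2636040 + 61/2134 = 5625309421/2134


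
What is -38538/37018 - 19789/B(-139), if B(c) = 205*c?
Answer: -182795554/527413955 ≈ -0.34659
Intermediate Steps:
-38538/37018 - 19789/B(-139) = -38538/37018 - 19789/(205*(-139)) = -38538*1/37018 - 19789/(-28495) = -19269/18509 - 19789*(-1/28495) = -19269/18509 + 19789/28495 = -182795554/527413955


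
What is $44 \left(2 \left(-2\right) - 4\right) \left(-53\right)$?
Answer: $18656$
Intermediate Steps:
$44 \left(2 \left(-2\right) - 4\right) \left(-53\right) = 44 \left(-4 - 4\right) \left(-53\right) = 44 \left(-8\right) \left(-53\right) = \left(-352\right) \left(-53\right) = 18656$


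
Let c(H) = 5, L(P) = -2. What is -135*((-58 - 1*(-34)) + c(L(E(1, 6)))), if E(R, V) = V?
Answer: 2565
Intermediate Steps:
-135*((-58 - 1*(-34)) + c(L(E(1, 6)))) = -135*((-58 - 1*(-34)) + 5) = -135*((-58 + 34) + 5) = -135*(-24 + 5) = -135*(-19) = -1*(-2565) = 2565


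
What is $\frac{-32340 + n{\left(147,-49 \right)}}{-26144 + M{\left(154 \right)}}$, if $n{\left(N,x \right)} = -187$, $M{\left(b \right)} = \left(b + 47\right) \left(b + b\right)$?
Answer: $- \frac{32527}{35764} \approx -0.90949$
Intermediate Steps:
$M{\left(b \right)} = 2 b \left(47 + b\right)$ ($M{\left(b \right)} = \left(47 + b\right) 2 b = 2 b \left(47 + b\right)$)
$\frac{-32340 + n{\left(147,-49 \right)}}{-26144 + M{\left(154 \right)}} = \frac{-32340 - 187}{-26144 + 2 \cdot 154 \left(47 + 154\right)} = - \frac{32527}{-26144 + 2 \cdot 154 \cdot 201} = - \frac{32527}{-26144 + 61908} = - \frac{32527}{35764}$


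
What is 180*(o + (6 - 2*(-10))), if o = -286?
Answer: -46800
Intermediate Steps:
180*(o + (6 - 2*(-10))) = 180*(-286 + (6 - 2*(-10))) = 180*(-286 + (6 + 20)) = 180*(-286 + 26) = 180*(-260) = -46800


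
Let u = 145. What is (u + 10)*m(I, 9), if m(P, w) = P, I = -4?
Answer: -620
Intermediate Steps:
(u + 10)*m(I, 9) = (145 + 10)*(-4) = 155*(-4) = -620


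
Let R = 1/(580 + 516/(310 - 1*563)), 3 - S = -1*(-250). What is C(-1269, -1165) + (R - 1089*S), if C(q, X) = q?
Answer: 39146212189/146224 ≈ 2.6771e+5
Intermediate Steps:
S = -247 (S = 3 - (-1)*(-250) = 3 - 1*250 = 3 - 250 = -247)
R = 253/146224 (R = 1/(580 + 516/(310 - 563)) = 1/(580 + 516/(-253)) = 1/(580 + 516*(-1/253)) = 1/(580 - 516/253) = 1/(146224/253) = 253/146224 ≈ 0.0017302)
C(-1269, -1165) + (R - 1089*S) = -1269 + (253/146224 - 1089*(-247)) = -1269 + (253/146224 + 268983) = -1269 + 39331770445/146224 = 39146212189/146224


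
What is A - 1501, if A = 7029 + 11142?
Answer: 16670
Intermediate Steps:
A = 18171
A - 1501 = 18171 - 1501 = 16670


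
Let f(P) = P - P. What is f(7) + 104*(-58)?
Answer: -6032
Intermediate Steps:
f(P) = 0
f(7) + 104*(-58) = 0 + 104*(-58) = 0 - 6032 = -6032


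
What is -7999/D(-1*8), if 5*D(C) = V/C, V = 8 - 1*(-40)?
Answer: 39995/6 ≈ 6665.8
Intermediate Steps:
V = 48 (V = 8 + 40 = 48)
D(C) = 48/(5*C) (D(C) = (48/C)/5 = 48/(5*C))
-7999/D(-1*8) = -7999/(48/(5*((-1*8)))) = -7999/((48/5)/(-8)) = -7999/((48/5)*(-1/8)) = -7999/(-6/5) = -7999*(-5/6) = 39995/6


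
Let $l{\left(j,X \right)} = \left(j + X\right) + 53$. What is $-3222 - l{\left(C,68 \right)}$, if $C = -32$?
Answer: $-3311$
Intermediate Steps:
$l{\left(j,X \right)} = 53 + X + j$ ($l{\left(j,X \right)} = \left(X + j\right) + 53 = 53 + X + j$)
$-3222 - l{\left(C,68 \right)} = -3222 - \left(53 + 68 - 32\right) = -3222 - 89 = -3311$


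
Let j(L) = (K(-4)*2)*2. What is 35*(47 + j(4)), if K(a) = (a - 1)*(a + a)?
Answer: 7245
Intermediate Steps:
K(a) = 2*a*(-1 + a) (K(a) = (-1 + a)*(2*a) = 2*a*(-1 + a))
j(L) = 160 (j(L) = ((2*(-4)*(-1 - 4))*2)*2 = ((2*(-4)*(-5))*2)*2 = (40*2)*2 = 80*2 = 160)
35*(47 + j(4)) = 35*(47 + 160) = 35*207 = 7245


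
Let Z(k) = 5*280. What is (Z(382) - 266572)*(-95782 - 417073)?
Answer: 135994786060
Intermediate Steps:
Z(k) = 1400
(Z(382) - 266572)*(-95782 - 417073) = (1400 - 266572)*(-95782 - 417073) = -265172*(-512855) = 135994786060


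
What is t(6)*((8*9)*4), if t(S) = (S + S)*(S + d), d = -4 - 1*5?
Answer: -10368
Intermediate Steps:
d = -9 (d = -4 - 5 = -9)
t(S) = 2*S*(-9 + S) (t(S) = (S + S)*(S - 9) = (2*S)*(-9 + S) = 2*S*(-9 + S))
t(6)*((8*9)*4) = (2*6*(-9 + 6))*((8*9)*4) = (2*6*(-3))*(72*4) = -36*288 = -10368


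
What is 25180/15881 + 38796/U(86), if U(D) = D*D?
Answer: 200587639/29363969 ≈ 6.8311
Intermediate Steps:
U(D) = D**2
25180/15881 + 38796/U(86) = 25180/15881 + 38796/(86**2) = 25180*(1/15881) + 38796/7396 = 25180/15881 + 38796*(1/7396) = 25180/15881 + 9699/1849 = 200587639/29363969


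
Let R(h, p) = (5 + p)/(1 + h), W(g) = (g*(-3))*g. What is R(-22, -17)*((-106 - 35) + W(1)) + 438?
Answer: 2490/7 ≈ 355.71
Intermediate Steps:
W(g) = -3*g² (W(g) = (-3*g)*g = -3*g²)
R(h, p) = (5 + p)/(1 + h)
R(-22, -17)*((-106 - 35) + W(1)) + 438 = ((5 - 17)/(1 - 22))*((-106 - 35) - 3*1²) + 438 = (-12/(-21))*(-141 - 3*1) + 438 = (-1/21*(-12))*(-141 - 3) + 438 = (4/7)*(-144) + 438 = -576/7 + 438 = 2490/7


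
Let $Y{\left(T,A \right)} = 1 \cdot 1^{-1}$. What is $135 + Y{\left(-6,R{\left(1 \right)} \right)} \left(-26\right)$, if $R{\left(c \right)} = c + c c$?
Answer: $109$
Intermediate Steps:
$R{\left(c \right)} = c + c^{2}$
$Y{\left(T,A \right)} = 1$ ($Y{\left(T,A \right)} = 1 \cdot 1 = 1$)
$135 + Y{\left(-6,R{\left(1 \right)} \right)} \left(-26\right) = 135 + 1 \left(-26\right) = 135 - 26 = 109$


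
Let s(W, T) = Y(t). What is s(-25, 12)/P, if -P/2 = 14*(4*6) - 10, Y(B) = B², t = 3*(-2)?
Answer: -9/163 ≈ -0.055215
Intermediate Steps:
t = -6
s(W, T) = 36 (s(W, T) = (-6)² = 36)
P = -652 (P = -2*(14*(4*6) - 10) = -2*(14*24 - 10) = -2*(336 - 10) = -2*326 = -652)
s(-25, 12)/P = 36/(-652) = 36*(-1/652) = -9/163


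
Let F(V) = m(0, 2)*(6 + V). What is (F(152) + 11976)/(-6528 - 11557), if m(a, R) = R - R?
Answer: -11976/18085 ≈ -0.66221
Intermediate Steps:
m(a, R) = 0
F(V) = 0 (F(V) = 0*(6 + V) = 0)
(F(152) + 11976)/(-6528 - 11557) = (0 + 11976)/(-6528 - 11557) = 11976/(-18085) = 11976*(-1/18085) = -11976/18085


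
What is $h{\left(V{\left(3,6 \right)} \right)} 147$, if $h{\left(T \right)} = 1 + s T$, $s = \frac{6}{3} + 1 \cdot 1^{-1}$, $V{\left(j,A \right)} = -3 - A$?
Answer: $-3822$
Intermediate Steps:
$s = 3$ ($s = 6 \cdot \frac{1}{3} + 1 \cdot 1 = 2 + 1 = 3$)
$h{\left(T \right)} = 1 + 3 T$
$h{\left(V{\left(3,6 \right)} \right)} 147 = \left(1 + 3 \left(-3 - 6\right)\right) 147 = \left(1 + 3 \left(-9\right)\right) 147 = \left(1 - 27\right) 147 = \left(-26\right) 147 = -3822$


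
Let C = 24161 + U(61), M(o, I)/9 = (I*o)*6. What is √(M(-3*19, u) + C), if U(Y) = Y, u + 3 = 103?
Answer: I*√283578 ≈ 532.52*I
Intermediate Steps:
u = 100 (u = -3 + 103 = 100)
M(o, I) = 54*I*o (M(o, I) = 9*((I*o)*6) = 9*(6*I*o) = 54*I*o)
C = 24222 (C = 24161 + 61 = 24222)
√(M(-3*19, u) + C) = √(54*100*(-3*19) + 24222) = √(54*100*(-57) + 24222) = √(-307800 + 24222) = √(-283578) = I*√283578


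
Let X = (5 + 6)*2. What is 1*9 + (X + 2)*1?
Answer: 33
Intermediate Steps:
X = 22 (X = 11*2 = 22)
1*9 + (X + 2)*1 = 1*9 + (22 + 2)*1 = 9 + 24*1 = 9 + 24 = 33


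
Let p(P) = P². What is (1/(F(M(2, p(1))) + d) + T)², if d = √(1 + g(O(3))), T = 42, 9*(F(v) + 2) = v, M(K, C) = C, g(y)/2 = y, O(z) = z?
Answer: 34992792/19321 + 958149*√7/38642 ≈ 1876.7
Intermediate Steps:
g(y) = 2*y
F(v) = -2 + v/9
d = √7 (d = √(1 + 2*3) = √(1 + 6) = √7 ≈ 2.6458)
(1/(F(M(2, p(1))) + d) + T)² = (1/((-2 + (⅑)*1²) + √7) + 42)² = (1/((-2 + (⅑)*1) + √7) + 42)² = (1/((-2 + ⅑) + √7) + 42)² = (1/(-17/9 + √7) + 42)² = (42 + 1/(-17/9 + √7))²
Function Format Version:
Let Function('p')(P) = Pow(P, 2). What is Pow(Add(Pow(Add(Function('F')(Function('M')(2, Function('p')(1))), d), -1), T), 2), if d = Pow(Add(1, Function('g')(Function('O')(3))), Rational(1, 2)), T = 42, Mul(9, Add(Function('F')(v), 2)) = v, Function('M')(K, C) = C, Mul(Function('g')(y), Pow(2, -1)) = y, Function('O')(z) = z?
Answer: Add(Rational(34992792, 19321), Mul(Rational(958149, 38642), Pow(7, Rational(1, 2)))) ≈ 1876.7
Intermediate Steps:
Function('g')(y) = Mul(2, y)
Function('F')(v) = Add(-2, Mul(Rational(1, 9), v))
d = Pow(7, Rational(1, 2)) (d = Pow(Add(1, Mul(2, 3)), Rational(1, 2)) = Pow(Add(1, 6), Rational(1, 2)) = Pow(7, Rational(1, 2)) ≈ 2.6458)
Pow(Add(Pow(Add(Function('F')(Function('M')(2, Function('p')(1))), d), -1), T), 2) = Pow(Add(Pow(Add(Add(-2, Mul(Rational(1, 9), Pow(1, 2))), Pow(7, Rational(1, 2))), -1), 42), 2) = Pow(Add(Pow(Add(Add(-2, Mul(Rational(1, 9), 1)), Pow(7, Rational(1, 2))), -1), 42), 2) = Pow(Add(Pow(Add(Add(-2, Rational(1, 9)), Pow(7, Rational(1, 2))), -1), 42), 2) = Pow(Add(Pow(Add(Rational(-17, 9), Pow(7, Rational(1, 2))), -1), 42), 2) = Pow(Add(42, Pow(Add(Rational(-17, 9), Pow(7, Rational(1, 2))), -1)), 2)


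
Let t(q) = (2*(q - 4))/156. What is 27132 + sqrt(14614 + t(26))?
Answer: 27132 + sqrt(22228323)/39 ≈ 27253.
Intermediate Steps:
t(q) = -2/39 + q/78 (t(q) = (2*(-4 + q))*(1/156) = (-8 + 2*q)*(1/156) = -2/39 + q/78)
27132 + sqrt(14614 + t(26)) = 27132 + sqrt(14614 + (-2/39 + (1/78)*26)) = 27132 + sqrt(14614 + (-2/39 + 1/3)) = 27132 + sqrt(14614 + 11/39) = 27132 + sqrt(569957/39) = 27132 + sqrt(22228323)/39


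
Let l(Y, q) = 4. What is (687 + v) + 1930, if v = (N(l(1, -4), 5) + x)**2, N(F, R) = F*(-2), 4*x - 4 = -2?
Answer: 10693/4 ≈ 2673.3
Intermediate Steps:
x = 1/2 (x = 1 + (1/4)*(-2) = 1 - 1/2 = 1/2 ≈ 0.50000)
N(F, R) = -2*F
v = 225/4 (v = (-2*4 + 1/2)**2 = (-8 + 1/2)**2 = (-15/2)**2 = 225/4 ≈ 56.250)
(687 + v) + 1930 = (687 + 225/4) + 1930 = 2973/4 + 1930 = 10693/4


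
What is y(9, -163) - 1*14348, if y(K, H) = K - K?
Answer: -14348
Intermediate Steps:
y(K, H) = 0
y(9, -163) - 1*14348 = 0 - 1*14348 = 0 - 14348 = -14348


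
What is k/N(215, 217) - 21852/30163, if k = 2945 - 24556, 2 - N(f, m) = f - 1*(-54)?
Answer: 646018109/8053521 ≈ 80.216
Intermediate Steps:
N(f, m) = -52 - f (N(f, m) = 2 - (f - 1*(-54)) = 2 - (f + 54) = 2 - (54 + f) = 2 + (-54 - f) = -52 - f)
k = -21611
k/N(215, 217) - 21852/30163 = -21611/(-52 - 1*215) - 21852/30163 = -21611/(-52 - 215) - 21852*1/30163 = -21611/(-267) - 21852/30163 = -21611*(-1/267) - 21852/30163 = 21611/267 - 21852/30163 = 646018109/8053521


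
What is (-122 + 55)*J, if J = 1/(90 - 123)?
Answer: 67/33 ≈ 2.0303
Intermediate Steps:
J = -1/33 (J = 1/(-33) = -1/33 ≈ -0.030303)
(-122 + 55)*J = (-122 + 55)*(-1/33) = -67*(-1/33) = 67/33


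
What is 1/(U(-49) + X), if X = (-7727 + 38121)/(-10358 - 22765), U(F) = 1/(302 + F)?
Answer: -8380119/7656559 ≈ -1.0945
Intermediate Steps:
X = -30394/33123 (X = 30394/(-33123) = 30394*(-1/33123) = -30394/33123 ≈ -0.91761)
1/(U(-49) + X) = 1/(1/(302 - 49) - 30394/33123) = 1/(1/253 - 30394/33123) = 1/(-7656559/8380119) = -8380119/7656559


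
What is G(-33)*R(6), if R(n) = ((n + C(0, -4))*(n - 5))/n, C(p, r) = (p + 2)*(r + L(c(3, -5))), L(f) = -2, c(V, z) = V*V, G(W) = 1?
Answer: -1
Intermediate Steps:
c(V, z) = V**2
C(p, r) = (-2 + r)*(2 + p) (C(p, r) = (p + 2)*(r - 2) = (2 + p)*(-2 + r) = (-2 + r)*(2 + p))
R(n) = (-12 + n)*(-5 + n)/n (R(n) = ((n + (-4 - 2*0 + 2*(-4) + 0*(-4)))*(n - 5))/n = ((n + (-4 + 0 - 8 + 0))*(-5 + n))/n = ((n - 12)*(-5 + n))/n = ((-12 + n)*(-5 + n))/n = (-12 + n)*(-5 + n)/n)
G(-33)*R(6) = 1*(-17 + 6 + 60/6) = 1*(-17 + 6 + 60*(1/6)) = 1*(-17 + 6 + 10) = 1*(-1) = -1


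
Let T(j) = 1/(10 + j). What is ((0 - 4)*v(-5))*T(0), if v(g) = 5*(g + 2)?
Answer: 6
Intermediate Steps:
v(g) = 10 + 5*g (v(g) = 5*(2 + g) = 10 + 5*g)
((0 - 4)*v(-5))*T(0) = ((0 - 4)*(10 + 5*(-5)))/(10 + 0) = -4*(10 - 25)/10 = -4*(-15)*(1/10) = 60*(1/10) = 6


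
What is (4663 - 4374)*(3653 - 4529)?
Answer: -253164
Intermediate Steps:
(4663 - 4374)*(3653 - 4529) = 289*(-876) = -253164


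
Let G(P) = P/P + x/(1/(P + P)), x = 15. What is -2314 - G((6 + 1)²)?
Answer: -3785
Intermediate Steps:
G(P) = 1 + 30*P (G(P) = P/P + 15/(1/(P + P)) = 1 + 15/(1/(2*P)) = 1 + 15/((1/(2*P))) = 1 + 15*(2*P) = 1 + 30*P)
-2314 - G((6 + 1)²) = -2314 - (1 + 30*(6 + 1)²) = -2314 - (1 + 30*7²) = -2314 - (1 + 30*49) = -2314 - (1 + 1470) = -2314 - 1*1471 = -2314 - 1471 = -3785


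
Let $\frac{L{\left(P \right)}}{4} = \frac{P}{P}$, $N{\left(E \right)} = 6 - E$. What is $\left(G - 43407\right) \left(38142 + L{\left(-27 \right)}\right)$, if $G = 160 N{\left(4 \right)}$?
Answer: $-1643596702$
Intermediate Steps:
$L{\left(P \right)} = 4$ ($L{\left(P \right)} = 4 \frac{P}{P} = 4 \cdot 1 = 4$)
$G = 320$ ($G = 160 \left(6 - 4\right) = 160 \cdot 2 = 320$)
$\left(G - 43407\right) \left(38142 + L{\left(-27 \right)}\right) = \left(320 - 43407\right) \left(38142 + 4\right) = \left(-43087\right) 38146 = -1643596702$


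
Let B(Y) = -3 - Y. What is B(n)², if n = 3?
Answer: 36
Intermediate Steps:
B(n)² = (-3 - 1*3)² = (-3 - 3)² = (-6)² = 36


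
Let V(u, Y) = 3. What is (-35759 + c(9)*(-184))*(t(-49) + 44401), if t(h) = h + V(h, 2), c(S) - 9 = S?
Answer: -1732994205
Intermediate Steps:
c(S) = 9 + S
t(h) = 3 + h (t(h) = h + 3 = 3 + h)
(-35759 + c(9)*(-184))*(t(-49) + 44401) = (-35759 + (9 + 9)*(-184))*((3 - 49) + 44401) = (-35759 + 18*(-184))*(-46 + 44401) = (-35759 - 3312)*44355 = -39071*44355 = -1732994205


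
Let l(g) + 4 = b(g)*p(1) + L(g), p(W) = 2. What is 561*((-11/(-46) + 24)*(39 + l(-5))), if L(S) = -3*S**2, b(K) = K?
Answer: -15637875/23 ≈ -6.7991e+5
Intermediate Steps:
l(g) = -4 - 3*g**2 + 2*g (l(g) = -4 + (g*2 - 3*g**2) = -4 + (2*g - 3*g**2) = -4 + (-3*g**2 + 2*g) = -4 - 3*g**2 + 2*g)
561*((-11/(-46) + 24)*(39 + l(-5))) = 561*((-11/(-46) + 24)*(39 + (-4 - 3*(-5)**2 + 2*(-5)))) = 561*((-11*(-1/46) + 24)*(39 + (-4 - 3*25 - 10))) = 561*((11/46 + 24)*(39 + (-4 - 75 - 10))) = 561*(1115*(39 - 89)/46) = 561*((1115/46)*(-50)) = 561*(-27875/23) = -15637875/23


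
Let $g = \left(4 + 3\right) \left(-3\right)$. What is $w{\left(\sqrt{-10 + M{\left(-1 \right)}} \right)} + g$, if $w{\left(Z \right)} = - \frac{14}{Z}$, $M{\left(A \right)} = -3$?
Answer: $-21 + \frac{14 i \sqrt{13}}{13} \approx -21.0 + 3.8829 i$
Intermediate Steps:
$g = -21$ ($g = 7 \left(-3\right) = -21$)
$w{\left(\sqrt{-10 + M{\left(-1 \right)}} \right)} + g = - \frac{14}{\sqrt{-10 - 3}} - 21 = - \frac{14}{\sqrt{-13}} - 21 = - \frac{14}{i \sqrt{13}} - 21 = - 14 \left(- \frac{i \sqrt{13}}{13}\right) - 21 = \frac{14 i \sqrt{13}}{13} - 21 = -21 + \frac{14 i \sqrt{13}}{13}$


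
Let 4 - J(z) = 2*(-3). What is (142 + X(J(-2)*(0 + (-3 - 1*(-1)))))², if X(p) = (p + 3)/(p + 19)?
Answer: 25281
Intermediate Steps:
J(z) = 10 (J(z) = 4 - 2*(-3) = 4 - 1*(-6) = 4 + 6 = 10)
X(p) = (3 + p)/(19 + p)
(142 + X(J(-2)*(0 + (-3 - 1*(-1)))))² = (142 + (3 + 10*(0 + (-3 - 1*(-1))))/(19 + 10*(0 + (-3 - 1*(-1)))))² = (142 + (3 + 10*(0 + (-3 + 1)))/(19 + 10*(0 + (-3 + 1))))² = (142 + (3 + 10*(0 - 2))/(19 + 10*(0 - 2)))² = (142 + (3 + 10*(-2))/(19 + 10*(-2)))² = (142 + (3 - 20)/(19 - 20))² = (142 - 17/(-1))² = (142 - 1*(-17))² = (142 + 17)² = 159² = 25281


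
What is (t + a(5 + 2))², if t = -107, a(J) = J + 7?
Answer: 8649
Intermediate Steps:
a(J) = 7 + J
(t + a(5 + 2))² = (-107 + (7 + (5 + 2)))² = (-107 + (7 + 7))² = (-107 + 14)² = (-93)² = 8649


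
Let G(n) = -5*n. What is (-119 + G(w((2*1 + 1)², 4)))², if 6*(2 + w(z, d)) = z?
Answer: 54289/4 ≈ 13572.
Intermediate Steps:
w(z, d) = -2 + z/6
(-119 + G(w((2*1 + 1)², 4)))² = (-119 - 5*(-2 + (2*1 + 1)²/6))² = (-119 - 5*(-2 + (2 + 1)²/6))² = (-119 - 5*(-2 + (⅙)*3²))² = (-119 - 5*(-2 + (⅙)*9))² = (-119 - 5*(-2 + 3/2))² = (-119 - 5*(-½))² = (-119 + 5/2)² = (-233/2)² = 54289/4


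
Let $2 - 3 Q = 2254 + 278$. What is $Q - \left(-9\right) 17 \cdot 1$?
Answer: $- \frac{2071}{3} \approx -690.33$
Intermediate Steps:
$Q = - \frac{2530}{3}$ ($Q = \frac{2}{3} - \frac{2254 + 278}{3} = \frac{2}{3} - 844 = - \frac{2530}{3} \approx -843.33$)
$Q - \left(-9\right) 17 \cdot 1 = - \frac{2530}{3} - \left(-9\right) 17 \cdot 1 = - \frac{2530}{3} - \left(-153\right) 1 = - \frac{2530}{3} - -153 = - \frac{2530}{3} + 153 = - \frac{2071}{3}$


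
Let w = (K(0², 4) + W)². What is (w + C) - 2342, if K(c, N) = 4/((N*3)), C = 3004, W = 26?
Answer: 12199/9 ≈ 1355.4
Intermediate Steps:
K(c, N) = 4/(3*N) (K(c, N) = 4/((3*N)) = 4*(1/(3*N)) = 4/(3*N))
w = 6241/9 (w = ((4/3)/4 + 26)² = ((4/3)*(¼) + 26)² = (⅓ + 26)² = (79/3)² = 6241/9 ≈ 693.44)
(w + C) - 2342 = (6241/9 + 3004) - 2342 = 33277/9 - 2342 = 12199/9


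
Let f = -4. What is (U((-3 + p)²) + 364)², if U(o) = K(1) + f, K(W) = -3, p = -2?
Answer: 127449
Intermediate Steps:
U(o) = -7 (U(o) = -3 - 4 = -7)
(U((-3 + p)²) + 364)² = (-7 + 364)² = 357² = 127449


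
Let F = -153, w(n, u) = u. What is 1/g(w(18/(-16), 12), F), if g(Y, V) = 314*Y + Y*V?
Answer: 1/1932 ≈ 0.00051760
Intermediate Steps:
g(Y, V) = 314*Y + V*Y
1/g(w(18/(-16), 12), F) = 1/(12*(314 - 153)) = 1/(12*161) = 1/1932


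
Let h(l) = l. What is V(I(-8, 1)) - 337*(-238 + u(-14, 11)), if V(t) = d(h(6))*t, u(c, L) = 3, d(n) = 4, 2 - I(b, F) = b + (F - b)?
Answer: 79199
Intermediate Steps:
I(b, F) = 2 - F (I(b, F) = 2 - (b + (F - b)) = 2 - F)
V(t) = 4*t
V(I(-8, 1)) - 337*(-238 + u(-14, 11)) = 4*(2 - 1*1) - 337*(-238 + 3) = 4*(2 - 1) - 337*(-235) = 4*1 + 79195 = 4 + 79195 = 79199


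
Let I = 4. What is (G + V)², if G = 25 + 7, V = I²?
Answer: 2304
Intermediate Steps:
V = 16 (V = 4² = 16)
G = 32
(G + V)² = (32 + 16)² = 48² = 2304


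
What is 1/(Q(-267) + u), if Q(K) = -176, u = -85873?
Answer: -1/86049 ≈ -1.1621e-5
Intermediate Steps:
1/(Q(-267) + u) = 1/(-176 - 85873) = 1/(-86049) = -1/86049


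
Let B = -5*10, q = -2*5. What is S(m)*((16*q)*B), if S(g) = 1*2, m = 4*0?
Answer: 16000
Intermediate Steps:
q = -10
m = 0
B = -50
S(g) = 2
S(m)*((16*q)*B) = 2*((16*(-10))*(-50)) = 2*(-160*(-50)) = 2*8000 = 16000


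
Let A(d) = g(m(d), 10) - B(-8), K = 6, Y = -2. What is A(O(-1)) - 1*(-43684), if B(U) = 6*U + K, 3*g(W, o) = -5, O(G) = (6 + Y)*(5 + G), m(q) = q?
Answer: 131173/3 ≈ 43724.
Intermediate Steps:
O(G) = 20 + 4*G (O(G) = (6 - 2)*(5 + G) = 4*(5 + G) = 20 + 4*G)
g(W, o) = -5/3 (g(W, o) = (1/3)*(-5) = -5/3)
B(U) = 6 + 6*U (B(U) = 6*U + 6 = 6 + 6*U)
A(d) = 121/3 (A(d) = -5/3 - (6 + 6*(-8)) = -5/3 - (6 - 48) = -5/3 - 1*(-42) = -5/3 + 42 = 121/3)
A(O(-1)) - 1*(-43684) = 121/3 - 1*(-43684) = 121/3 + 43684 = 131173/3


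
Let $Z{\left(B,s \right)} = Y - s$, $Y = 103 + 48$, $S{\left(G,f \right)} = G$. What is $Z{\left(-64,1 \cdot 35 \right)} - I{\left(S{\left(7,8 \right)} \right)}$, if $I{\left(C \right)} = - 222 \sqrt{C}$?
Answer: $116 + 222 \sqrt{7} \approx 703.36$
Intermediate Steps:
$Y = 151$
$Z{\left(B,s \right)} = 151 - s$
$Z{\left(-64,1 \cdot 35 \right)} - I{\left(S{\left(7,8 \right)} \right)} = \left(151 - 1 \cdot 35\right) - - 222 \sqrt{7} = \left(151 - 35\right) + 222 \sqrt{7} = 116 + 222 \sqrt{7}$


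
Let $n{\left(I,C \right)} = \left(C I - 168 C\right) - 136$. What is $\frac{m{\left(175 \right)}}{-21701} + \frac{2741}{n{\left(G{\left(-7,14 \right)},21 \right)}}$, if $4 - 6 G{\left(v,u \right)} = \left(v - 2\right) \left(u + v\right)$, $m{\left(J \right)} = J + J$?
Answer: $- \frac{121365532}{148847159} \approx -0.81537$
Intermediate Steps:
$m{\left(J \right)} = 2 J$
$G{\left(v,u \right)} = \frac{2}{3} - \frac{\left(-2 + v\right) \left(u + v\right)}{6}$ ($G{\left(v,u \right)} = \frac{2}{3} - \frac{\left(v - 2\right) \left(u + v\right)}{6} = \frac{2}{3} - \frac{\left(-2 + v\right) \left(u + v\right)}{6}$)
$n{\left(I,C \right)} = -136 - 168 C + C I$ ($n{\left(I,C \right)} = \left(- 168 C + C I\right) - 136 = -136 - 168 C + C I$)
$\frac{m{\left(175 \right)}}{-21701} + \frac{2741}{n{\left(G{\left(-7,14 \right)},21 \right)}} = \frac{2 \cdot 175}{-21701} + \frac{2741}{-136 - 3528 + 21 \left(\frac{2}{3} - \frac{\left(-7\right)^{2}}{6} + \frac{1}{3} \cdot 14 + \frac{1}{3} \left(-7\right) - \frac{7}{3} \left(-7\right)\right)} = 350 \left(- \frac{1}{21701}\right) + \frac{2741}{-136 - 3528 + 21 \left(\frac{2}{3} - \frac{49}{6} + \frac{14}{3} - \frac{7}{3} + \frac{49}{3}\right)} = - \frac{350}{21701} + \frac{2741}{-136 - 3528 + 21 \left(\frac{2}{3} - \frac{49}{6} + \frac{14}{3} - \frac{7}{3} + \frac{49}{3}\right)} = - \frac{350}{21701} + \frac{2741}{-136 - 3528 + 21 \cdot \frac{67}{6}} = - \frac{350}{21701} + \frac{2741}{-136 - 3528 + \frac{469}{2}} = - \frac{350}{21701} + \frac{2741}{- \frac{6859}{2}} = - \frac{350}{21701} + 2741 \left(- \frac{2}{6859}\right) = - \frac{350}{21701} - \frac{5482}{6859} = - \frac{121365532}{148847159}$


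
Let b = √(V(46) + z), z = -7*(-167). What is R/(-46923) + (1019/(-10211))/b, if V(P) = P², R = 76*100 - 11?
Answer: -7589/46923 - 1019*√365/11181045 ≈ -0.16347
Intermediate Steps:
z = 1169
R = 7589 (R = 7600 - 11 = 7589)
b = 3*√365 (b = √(46² + 1169) = √(2116 + 1169) = √3285 = 3*√365 ≈ 57.315)
R/(-46923) + (1019/(-10211))/b = 7589/(-46923) + (1019/(-10211))/((3*√365)) = 7589*(-1/46923) + (1019*(-1/10211))*(√365/1095) = -7589/46923 - 1019*√365/11181045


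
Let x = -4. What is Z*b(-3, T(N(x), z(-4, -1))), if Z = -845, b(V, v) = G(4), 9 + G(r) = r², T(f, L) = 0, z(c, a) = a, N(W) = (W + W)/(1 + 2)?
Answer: -5915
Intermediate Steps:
N(W) = 2*W/3 (N(W) = (2*W)/3 = (2*W)*(⅓) = 2*W/3)
G(r) = -9 + r²
b(V, v) = 7 (b(V, v) = -9 + 4² = -9 + 16 = 7)
Z*b(-3, T(N(x), z(-4, -1))) = -845*7 = -5915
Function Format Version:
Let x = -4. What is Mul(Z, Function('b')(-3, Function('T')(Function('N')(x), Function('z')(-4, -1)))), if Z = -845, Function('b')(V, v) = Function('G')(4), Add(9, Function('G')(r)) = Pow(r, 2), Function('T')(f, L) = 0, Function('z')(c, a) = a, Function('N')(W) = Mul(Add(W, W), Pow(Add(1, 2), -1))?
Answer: -5915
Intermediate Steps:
Function('N')(W) = Mul(Rational(2, 3), W) (Function('N')(W) = Mul(Mul(2, W), Pow(3, -1)) = Mul(Mul(2, W), Rational(1, 3)) = Mul(Rational(2, 3), W))
Function('G')(r) = Add(-9, Pow(r, 2))
Function('b')(V, v) = 7 (Function('b')(V, v) = Add(-9, Pow(4, 2)) = Add(-9, 16) = 7)
Mul(Z, Function('b')(-3, Function('T')(Function('N')(x), Function('z')(-4, -1)))) = Mul(-845, 7) = -5915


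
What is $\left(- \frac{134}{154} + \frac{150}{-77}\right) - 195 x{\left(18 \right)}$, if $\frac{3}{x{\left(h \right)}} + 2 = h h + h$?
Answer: $- \frac{3395}{748} \approx -4.5388$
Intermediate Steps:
$x{\left(h \right)} = \frac{3}{-2 + h + h^{2}}$ ($x{\left(h \right)} = \frac{3}{-2 + \left(h h + h\right)} = \frac{3}{-2 + \left(h^{2} + h\right)} = \frac{3}{-2 + \left(h + h^{2}\right)} = \frac{3}{-2 + h + h^{2}}$)
$\left(- \frac{134}{154} + \frac{150}{-77}\right) - 195 x{\left(18 \right)} = \left(- \frac{134}{154} + \frac{150}{-77}\right) - 195 \frac{3}{-2 + 18 + 18^{2}} = \left(\left(-134\right) \frac{1}{154} + 150 \left(- \frac{1}{77}\right)\right) - 195 \frac{3}{-2 + 18 + 324} = \left(- \frac{67}{77} - \frac{150}{77}\right) - 195 \cdot \frac{3}{340} = - \frac{31}{11} - 195 \cdot 3 \cdot \frac{1}{340} = - \frac{31}{11} - \frac{117}{68} = - \frac{3395}{748}$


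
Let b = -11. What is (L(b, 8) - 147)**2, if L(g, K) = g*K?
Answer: 55225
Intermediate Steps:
L(g, K) = K*g
(L(b, 8) - 147)**2 = (8*(-11) - 147)**2 = (-88 - 147)**2 = (-235)**2 = 55225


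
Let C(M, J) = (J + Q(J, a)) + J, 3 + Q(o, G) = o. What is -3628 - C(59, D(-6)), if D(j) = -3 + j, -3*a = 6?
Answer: -3598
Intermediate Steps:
a = -2 (a = -⅓*6 = -2)
Q(o, G) = -3 + o
C(M, J) = -3 + 3*J (C(M, J) = (J + (-3 + J)) + J = (-3 + 2*J) + J = -3 + 3*J)
-3628 - C(59, D(-6)) = -3628 - (-3 + 3*(-3 - 6)) = -3628 - (-3 + 3*(-9)) = -3628 - (-3 - 27) = -3628 - 1*(-30) = -3628 + 30 = -3598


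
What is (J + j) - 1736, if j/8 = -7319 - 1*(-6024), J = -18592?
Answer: -30688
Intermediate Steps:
j = -10360 (j = 8*(-7319 - 1*(-6024)) = 8*(-7319 + 6024) = 8*(-1295) = -10360)
(J + j) - 1736 = (-18592 - 10360) - 1736 = -28952 - 1736 = -30688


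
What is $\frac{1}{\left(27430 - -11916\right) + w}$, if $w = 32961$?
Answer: $\frac{1}{72307} \approx 1.383 \cdot 10^{-5}$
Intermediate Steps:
$\frac{1}{\left(27430 - -11916\right) + w} = \frac{1}{\left(27430 - -11916\right) + 32961} = \frac{1}{\left(27430 + 11916\right) + 32961} = \frac{1}{39346 + 32961} = \frac{1}{72307}$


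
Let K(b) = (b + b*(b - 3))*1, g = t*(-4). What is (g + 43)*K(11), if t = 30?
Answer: -7623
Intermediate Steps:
g = -120 (g = 30*(-4) = -120)
K(b) = b + b*(-3 + b) (K(b) = (b + b*(-3 + b))*1 = b + b*(-3 + b))
(g + 43)*K(11) = (-120 + 43)*(11*(-2 + 11)) = -847*9 = -77*99 = -7623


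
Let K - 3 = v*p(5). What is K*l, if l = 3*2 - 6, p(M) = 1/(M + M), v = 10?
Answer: 0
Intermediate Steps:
p(M) = 1/(2*M)
l = 0 (l = 6 - 6 = 0)
K = 4 (K = 3 + 10*((½)/5) = 3 + 10*((½)*(⅕)) = 3 + 10*(⅒) = 3 + 1 = 4)
K*l = 4*0 = 0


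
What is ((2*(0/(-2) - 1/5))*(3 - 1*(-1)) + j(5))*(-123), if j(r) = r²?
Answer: -14391/5 ≈ -2878.2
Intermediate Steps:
((2*(0/(-2) - 1/5))*(3 - 1*(-1)) + j(5))*(-123) = ((2*(0/(-2) - 1/5))*(3 - 1*(-1)) + 5²)*(-123) = ((2*(0*(-½) - 1*⅕))*(3 + 1) + 25)*(-123) = ((2*(0 - ⅕))*4 + 25)*(-123) = ((2*(-⅕))*4 + 25)*(-123) = (-⅖*4 + 25)*(-123) = (-8/5 + 25)*(-123) = (117/5)*(-123) = -14391/5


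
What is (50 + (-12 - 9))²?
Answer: 841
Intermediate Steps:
(50 + (-12 - 9))² = (50 - 21)² = 29² = 841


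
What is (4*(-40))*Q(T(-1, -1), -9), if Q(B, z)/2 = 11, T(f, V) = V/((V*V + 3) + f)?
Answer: -3520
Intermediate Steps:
T(f, V) = V/(3 + f + V²) (T(f, V) = V/((V² + 3) + f) = V/((3 + V²) + f) = V/(3 + f + V²))
Q(B, z) = 22 (Q(B, z) = 2*11 = 22)
(4*(-40))*Q(T(-1, -1), -9) = (4*(-40))*22 = -160*22 = -3520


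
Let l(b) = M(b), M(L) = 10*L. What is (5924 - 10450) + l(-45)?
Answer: -4976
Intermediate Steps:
l(b) = 10*b
(5924 - 10450) + l(-45) = (5924 - 10450) + 10*(-45) = -4526 - 450 = -4976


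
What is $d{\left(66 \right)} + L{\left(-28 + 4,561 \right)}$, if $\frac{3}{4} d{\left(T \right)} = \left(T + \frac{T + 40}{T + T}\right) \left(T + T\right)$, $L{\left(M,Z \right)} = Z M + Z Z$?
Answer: $\frac{939043}{3} \approx 3.1301 \cdot 10^{5}$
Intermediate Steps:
$L{\left(M,Z \right)} = Z^{2} + M Z$ ($L{\left(M,Z \right)} = M Z + Z^{2} = Z^{2} + M Z$)
$d{\left(T \right)} = \frac{8 T \left(T + \frac{40 + T}{2 T}\right)}{3}$ ($d{\left(T \right)} = \frac{4 \left(T + \frac{T + 40}{T + T}\right) \left(T + T\right)}{3} = \frac{4 \left(T + \frac{40 + T}{2 T}\right) 2 T}{3} = \frac{4 \cdot 2 T \left(T + \frac{40 + T}{2 T}\right)}{3} = \frac{8 T \left(T + \frac{40 + T}{2 T}\right)}{3}$)
$d{\left(66 \right)} + L{\left(-28 + 4,561 \right)} = \left(\frac{160}{3} + \frac{4}{3} \cdot 66 + \frac{8 \cdot 66^{2}}{3}\right) + 561 \left(\left(-28 + 4\right) + 561\right) = \left(\frac{160}{3} + 88 + \frac{8}{3} \cdot 4356\right) + 561 \left(-24 + 561\right) = \left(\frac{160}{3} + 88 + 11616\right) + 561 \cdot 537 = \frac{35272}{3} + 301257 = \frac{939043}{3}$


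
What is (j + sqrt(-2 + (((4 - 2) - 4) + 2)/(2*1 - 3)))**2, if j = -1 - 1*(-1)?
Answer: -2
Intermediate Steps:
j = 0 (j = -1 + 1 = 0)
(j + sqrt(-2 + (((4 - 2) - 4) + 2)/(2*1 - 3)))**2 = (0 + sqrt(-2 + (((4 - 2) - 4) + 2)/(2*1 - 3)))**2 = (0 + sqrt(-2 + ((2 - 4) + 2)/(2 - 3)))**2 = (0 + sqrt(-2 + (-2 + 2)/(-1)))**2 = (0 + sqrt(-2 + 0*(-1)))**2 = (0 + sqrt(-2 + 0))**2 = (0 + sqrt(-2))**2 = (0 + I*sqrt(2))**2 = (I*sqrt(2))**2 = -2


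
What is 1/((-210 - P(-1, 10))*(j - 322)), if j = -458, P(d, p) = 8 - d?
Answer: 1/170820 ≈ 5.8541e-6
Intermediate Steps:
1/((-210 - P(-1, 10))*(j - 322)) = 1/((-210 - (8 - 1*(-1)))*(-458 - 322)) = 1/((-210 - (8 + 1))*(-780)) = 1/((-210 - 1*9)*(-780)) = 1/((-210 - 9)*(-780)) = 1/(-219*(-780)) = 1/170820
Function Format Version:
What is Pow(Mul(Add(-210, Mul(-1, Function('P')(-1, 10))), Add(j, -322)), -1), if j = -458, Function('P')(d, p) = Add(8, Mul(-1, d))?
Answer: Rational(1, 170820) ≈ 5.8541e-6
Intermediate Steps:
Pow(Mul(Add(-210, Mul(-1, Function('P')(-1, 10))), Add(j, -322)), -1) = Pow(Mul(Add(-210, Mul(-1, Add(8, Mul(-1, -1)))), Add(-458, -322)), -1) = Pow(Mul(Add(-210, Mul(-1, Add(8, 1))), -780), -1) = Pow(Mul(Add(-210, Mul(-1, 9)), -780), -1) = Pow(Mul(Add(-210, -9), -780), -1) = Pow(Mul(-219, -780), -1) = Pow(170820, -1) = Rational(1, 170820)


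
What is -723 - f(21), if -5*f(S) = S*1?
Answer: -3594/5 ≈ -718.80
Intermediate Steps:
f(S) = -S/5
-723 - f(21) = -723 - (-1)*21/5 = -723 - 1*(-21/5) = -723 + 21/5 = -3594/5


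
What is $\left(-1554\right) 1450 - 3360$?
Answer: $-2256660$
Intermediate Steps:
$\left(-1554\right) 1450 - 3360 = -2253300 - 3360 = -2256660$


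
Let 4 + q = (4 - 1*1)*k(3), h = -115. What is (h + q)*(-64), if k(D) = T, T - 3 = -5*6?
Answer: 12800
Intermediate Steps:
T = -27 (T = 3 - 5*6 = 3 - 30 = -27)
k(D) = -27
q = -85 (q = -4 + (4 - 1*1)*(-27) = -4 + (4 - 1)*(-27) = -4 + 3*(-27) = -4 - 81 = -85)
(h + q)*(-64) = (-115 - 85)*(-64) = -200*(-64) = 12800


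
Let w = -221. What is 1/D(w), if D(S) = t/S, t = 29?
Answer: -221/29 ≈ -7.6207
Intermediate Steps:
D(S) = 29/S
1/D(w) = 1/(29/(-221)) = 1/(29*(-1/221)) = 1/(-29/221) = -221/29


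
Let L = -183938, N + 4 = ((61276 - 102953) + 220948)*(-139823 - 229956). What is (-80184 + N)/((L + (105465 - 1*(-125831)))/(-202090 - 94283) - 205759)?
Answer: 6548927635561927/20327153155 ≈ 3.2218e+5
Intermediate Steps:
N = -66290651113 (N = -4 + ((61276 - 102953) + 220948)*(-139823 - 229956) = -4 + (-41677 + 220948)*(-369779) = -4 + 179271*(-369779) = -4 - 66290651109 = -66290651113)
(-80184 + N)/((L + (105465 - 1*(-125831)))/(-202090 - 94283) - 205759) = (-80184 - 66290651113)/((-183938 + (105465 - 1*(-125831)))/(-202090 - 94283) - 205759) = -66290731297/((-183938 + (105465 + 125831))/(-296373) - 205759) = -66290731297/((-183938 + 231296)*(-1/296373) - 205759) = -66290731297/(47358*(-1/296373) - 205759) = -66290731297/(-15786/98791 - 205759) = -66290731297/(-20327153155/98791) = -66290731297*(-98791/20327153155) = 6548927635561927/20327153155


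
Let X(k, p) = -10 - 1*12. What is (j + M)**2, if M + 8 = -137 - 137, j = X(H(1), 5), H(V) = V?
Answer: 92416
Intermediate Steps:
X(k, p) = -22 (X(k, p) = -10 - 12 = -22)
j = -22
M = -282 (M = -8 + (-137 - 137) = -8 - 274 = -282)
(j + M)**2 = (-22 - 282)**2 = (-304)**2 = 92416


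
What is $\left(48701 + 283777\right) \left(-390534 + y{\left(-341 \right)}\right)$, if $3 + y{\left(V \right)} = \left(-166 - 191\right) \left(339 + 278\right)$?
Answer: $-203079557268$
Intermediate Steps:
$y{\left(V \right)} = -220272$ ($y{\left(V \right)} = -3 + \left(-166 - 191\right) \left(339 + 278\right) = -3 - 220269 = -220272$)
$\left(48701 + 283777\right) \left(-390534 + y{\left(-341 \right)}\right) = \left(48701 + 283777\right) \left(-390534 - 220272\right) = 332478 \left(-610806\right) = -203079557268$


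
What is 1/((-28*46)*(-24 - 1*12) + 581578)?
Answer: 1/627946 ≈ 1.5925e-6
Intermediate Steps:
1/((-28*46)*(-24 - 1*12) + 581578) = 1/(-1288*(-24 - 12) + 581578) = 1/(-1288*(-36) + 581578) = 1/(46368 + 581578) = 1/627946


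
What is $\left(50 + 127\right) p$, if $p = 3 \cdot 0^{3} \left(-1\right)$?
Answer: $0$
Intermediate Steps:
$p = 0$ ($p = 3 \cdot 0 \left(-1\right) = 0 \left(-1\right) = 0$)
$\left(50 + 127\right) p = \left(50 + 127\right) 0 = 177 \cdot 0 = 0$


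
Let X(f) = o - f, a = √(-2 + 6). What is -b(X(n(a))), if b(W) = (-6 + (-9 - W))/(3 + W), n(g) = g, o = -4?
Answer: -3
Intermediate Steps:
a = 2 (a = √4 = 2)
X(f) = -4 - f
b(W) = (-15 - W)/(3 + W)
-b(X(n(a))) = -(-15 - (-4 - 1*2))/(3 + (-4 - 1*2)) = -(-15 - (-4 - 2))/(3 + (-4 - 2)) = -(-15 - 1*(-6))/(3 - 6) = -(-15 + 6)/(-3) = -(-1)*(-9)/3 = -1*3 = -3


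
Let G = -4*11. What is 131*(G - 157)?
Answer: -26331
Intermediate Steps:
G = -44
131*(G - 157) = 131*(-44 - 157) = 131*(-201) = -26331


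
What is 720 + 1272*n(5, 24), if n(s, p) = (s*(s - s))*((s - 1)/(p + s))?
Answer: 720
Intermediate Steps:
n(s, p) = 0 (n(s, p) = (s*0)*((-1 + s)/(p + s)) = 0*((-1 + s)/(p + s)) = 0)
720 + 1272*n(5, 24) = 720 + 1272*0 = 720 + 0 = 720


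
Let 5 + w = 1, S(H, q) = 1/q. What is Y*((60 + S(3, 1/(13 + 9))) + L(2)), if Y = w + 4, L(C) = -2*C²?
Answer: 0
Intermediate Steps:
w = -4 (w = -5 + 1 = -4)
Y = 0 (Y = -4 + 4 = 0)
Y*((60 + S(3, 1/(13 + 9))) + L(2)) = 0*((60 + 1/(1/(13 + 9))) - 2*2²) = 0*((60 + 1/(1/22)) - 2*4) = 0*((60 + 1/(1/22)) - 8) = 0*((60 + 22) - 8) = 0*(82 - 8) = 0*74 = 0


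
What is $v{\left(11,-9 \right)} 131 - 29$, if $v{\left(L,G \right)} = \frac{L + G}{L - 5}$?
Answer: $\frac{44}{3} \approx 14.667$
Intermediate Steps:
$v{\left(L,G \right)} = \frac{G + L}{-5 + L}$
$v{\left(11,-9 \right)} 131 - 29 = \frac{-9 + 11}{-5 + 11} \cdot 131 - 29 = \frac{1}{6} \cdot 2 \cdot 131 - 29 = \frac{1}{3} \cdot 131 - 29 = \frac{131}{3} - 29 = \frac{44}{3}$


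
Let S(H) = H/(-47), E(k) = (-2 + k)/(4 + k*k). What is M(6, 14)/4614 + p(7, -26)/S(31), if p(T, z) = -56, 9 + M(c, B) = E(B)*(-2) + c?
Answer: 50599797/595975 ≈ 84.903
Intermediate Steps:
E(k) = (-2 + k)/(4 + k**2)
S(H) = -H/47 (S(H) = H*(-1/47) = -H/47)
M(c, B) = -9 + c - 2*(-2 + B)/(4 + B**2) (M(c, B) = -9 + (((-2 + B)/(4 + B**2))*(-2) + c) = -9 + (-2*(-2 + B)/(4 + B**2) + c) = -9 + (c - 2*(-2 + B)/(4 + B**2)) = -9 + c - 2*(-2 + B)/(4 + B**2))
M(6, 14)/4614 + p(7, -26)/S(31) = ((4 - 2*14 + (-9 + 6)*(4 + 14**2))/(4 + 14**2))/4614 - 56/((-1/47*31)) = ((4 - 28 - 3*(4 + 196))/(4 + 196))*(1/4614) - 56/(-31/47) = ((4 - 28 - 3*200)/200)*(1/4614) - 56*(-47/31) = ((4 - 28 - 600)/200)*(1/4614) + 2632/31 = ((1/200)*(-624))*(1/4614) + 2632/31 = -78/25*1/4614 + 2632/31 = -13/19225 + 2632/31 = 50599797/595975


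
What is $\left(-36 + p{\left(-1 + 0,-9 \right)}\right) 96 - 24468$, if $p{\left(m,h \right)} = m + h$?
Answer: $-28884$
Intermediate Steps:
$p{\left(m,h \right)} = h + m$
$\left(-36 + p{\left(-1 + 0,-9 \right)}\right) 96 - 24468 = \left(-36 + \left(-9 + \left(-1 + 0\right)\right)\right) 96 - 24468 = \left(-36 - 10\right) 96 - 24468 = \left(-46\right) 96 - 24468 = -4416 - 24468 = -28884$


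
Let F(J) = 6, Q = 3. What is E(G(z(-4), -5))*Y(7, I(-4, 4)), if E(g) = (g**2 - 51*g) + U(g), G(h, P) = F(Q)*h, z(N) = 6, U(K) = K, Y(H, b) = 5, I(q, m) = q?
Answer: -2520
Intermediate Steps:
G(h, P) = 6*h
E(g) = g**2 - 50*g (E(g) = (g**2 - 51*g) + g = g**2 - 50*g)
E(G(z(-4), -5))*Y(7, I(-4, 4)) = ((6*6)*(-50 + 6*6))*5 = (36*(-50 + 36))*5 = (36*(-14))*5 = -504*5 = -2520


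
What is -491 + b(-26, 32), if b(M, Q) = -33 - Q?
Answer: -556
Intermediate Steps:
-491 + b(-26, 32) = -491 + (-33 - 1*32) = -491 + (-33 - 32) = -491 - 65 = -556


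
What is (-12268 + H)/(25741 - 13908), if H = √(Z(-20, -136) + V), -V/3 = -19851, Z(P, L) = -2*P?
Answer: -12268/11833 + √59593/11833 ≈ -1.0161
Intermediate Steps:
V = 59553 (V = -3*(-19851) = 59553)
H = √59593 (H = √(-2*(-20) + 59553) = √(40 + 59553) = √59593 ≈ 244.12)
(-12268 + H)/(25741 - 13908) = (-12268 + √59593)/(25741 - 13908) = (-12268 + √59593)/11833 = (-12268 + √59593)*(1/11833) = -12268/11833 + √59593/11833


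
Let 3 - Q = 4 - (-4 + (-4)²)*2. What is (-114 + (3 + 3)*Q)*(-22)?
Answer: -528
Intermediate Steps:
Q = 23 (Q = 3 - (4 - (-4 + (-4)²)*2) = 3 - (4 - (-4 + 16)*2) = 3 - (4 - 12*2) = 3 - (4 - 1*24) = 3 - (4 - 24) = 3 - 1*(-20) = 3 + 20 = 23)
(-114 + (3 + 3)*Q)*(-22) = (-114 + (3 + 3)*23)*(-22) = (-114 + 6*23)*(-22) = (-114 + 138)*(-22) = 24*(-22) = -528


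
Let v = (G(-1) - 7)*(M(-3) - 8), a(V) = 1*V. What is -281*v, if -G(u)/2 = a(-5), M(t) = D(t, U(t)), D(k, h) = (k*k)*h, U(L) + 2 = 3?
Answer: -843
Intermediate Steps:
U(L) = 1 (U(L) = -2 + 3 = 1)
a(V) = V
D(k, h) = h*k² (D(k, h) = k²*h = h*k²)
M(t) = t² (M(t) = 1*t² = t²)
G(u) = 10 (G(u) = -2*(-5) = 10)
v = 3 (v = (10 - 7)*((-3)² - 8) = 3*(9 - 8) = 3*1 = 3)
-281*v = -281*3 = -843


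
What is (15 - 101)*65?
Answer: -5590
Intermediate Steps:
(15 - 101)*65 = -86*65 = -5590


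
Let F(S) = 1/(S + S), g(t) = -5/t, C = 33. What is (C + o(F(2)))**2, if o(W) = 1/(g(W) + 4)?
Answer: 277729/256 ≈ 1084.9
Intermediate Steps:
F(S) = 1/(2*S)
o(W) = 1/(4 - 5/W) (o(W) = 1/(-5/W + 4) = 1/(4 - 5/W))
(C + o(F(2)))**2 = (33 + ((1/2)/2)/(-5 + 4*((1/2)/2)))**2 = (33 + ((1/2)*(1/2))/(-5 + 4*((1/2)*(1/2))))**2 = (33 + 1/(4*(-5 + 4*(1/4))))**2 = (33 + 1/(4*(-5 + 1)))**2 = (33 + (1/4)/(-4))**2 = (33 + (1/4)*(-1/4))**2 = (33 - 1/16)**2 = (527/16)**2 = 277729/256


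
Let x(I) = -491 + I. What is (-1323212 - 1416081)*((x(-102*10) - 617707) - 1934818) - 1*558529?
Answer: 6996252378019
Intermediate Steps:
(-1323212 - 1416081)*((x(-102*10) - 617707) - 1934818) - 1*558529 = (-1323212 - 1416081)*(((-491 - 102*10) - 617707) - 1934818) - 1*558529 = -2739293*(((-491 - 1020) - 617707) - 1934818) - 558529 = -2739293*((-1511 - 617707) - 1934818) - 558529 = -2739293*(-619218 - 1934818) - 558529 = -2739293*(-2554036) - 558529 = 6996252936548 - 558529 = 6996252378019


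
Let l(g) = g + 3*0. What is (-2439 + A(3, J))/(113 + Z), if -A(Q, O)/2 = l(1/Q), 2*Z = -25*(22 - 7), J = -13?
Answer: 14638/447 ≈ 32.747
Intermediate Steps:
l(g) = g (l(g) = g + 0 = g)
Z = -375/2 (Z = (-25*(22 - 7))/2 = (-25*15)/2 = (1/2)*(-375) = -375/2 ≈ -187.50)
A(Q, O) = -2/Q
(-2439 + A(3, J))/(113 + Z) = (-2439 - 2/3)/(113 - 375/2) = (-2439 - 2*1/3)/(-149/2) = (-2439 - 2/3)*(-2/149) = -7319/3*(-2/149) = 14638/447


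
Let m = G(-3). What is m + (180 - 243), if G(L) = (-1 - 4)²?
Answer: -38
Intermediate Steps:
G(L) = 25 (G(L) = (-5)² = 25)
m = 25
m + (180 - 243) = 25 + (180 - 243) = 25 - 63 = -38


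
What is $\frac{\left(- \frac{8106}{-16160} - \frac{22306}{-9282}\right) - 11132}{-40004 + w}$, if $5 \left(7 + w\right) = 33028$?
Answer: $\frac{417333058747}{1252678448112} \approx 0.33315$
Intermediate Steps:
$w = \frac{32993}{5}$ ($w = -7 + \frac{1}{5} \cdot 33028 = -7 + \frac{33028}{5} = \frac{32993}{5} \approx 6598.6$)
$\frac{\left(- \frac{8106}{-16160} - \frac{22306}{-9282}\right) - 11132}{-40004 + w} = \frac{\left(- \frac{8106}{-16160} - \frac{22306}{-9282}\right) - 11132}{-40004 + \frac{32993}{5}} = \frac{\left(\left(-8106\right) \left(- \frac{1}{16160}\right) - - \frac{11153}{4641}\right) - 11132}{- \frac{167027}{5}} = \left(\left(\frac{4053}{8080} + \frac{11153}{4641}\right) - 11132\right) \left(- \frac{5}{167027}\right) = \left(\frac{108926213}{37499280} - 11132\right) \left(- \frac{5}{167027}\right) = \left(- \frac{417333058747}{37499280}\right) \left(- \frac{5}{167027}\right) = \frac{417333058747}{1252678448112}$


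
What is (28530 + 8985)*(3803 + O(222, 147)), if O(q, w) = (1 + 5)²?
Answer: 144020085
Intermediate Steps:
O(q, w) = 36 (O(q, w) = 6² = 36)
(28530 + 8985)*(3803 + O(222, 147)) = (28530 + 8985)*(3803 + 36) = 37515*3839 = 144020085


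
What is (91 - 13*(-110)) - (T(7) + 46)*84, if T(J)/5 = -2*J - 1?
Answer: 3957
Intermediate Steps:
T(J) = -5 - 10*J (T(J) = 5*(-2*J - 1) = 5*(-1 - 2*J) = -5 - 10*J)
(91 - 13*(-110)) - (T(7) + 46)*84 = (91 - 13*(-110)) - ((-5 - 10*7) + 46)*84 = (91 + 1430) - ((-5 - 70) + 46)*84 = 1521 - (-75 + 46)*84 = 1521 - (-29)*84 = 1521 - 1*(-2436) = 1521 + 2436 = 3957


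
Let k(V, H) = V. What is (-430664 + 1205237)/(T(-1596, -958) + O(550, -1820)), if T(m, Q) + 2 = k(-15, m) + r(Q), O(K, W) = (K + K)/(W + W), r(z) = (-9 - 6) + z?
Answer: -140972286/180235 ≈ -782.16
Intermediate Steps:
r(z) = -15 + z
O(K, W) = K/W (O(K, W) = (2*K)/((2*W)) = (2*K)*(1/(2*W)) = K/W)
T(m, Q) = -32 + Q (T(m, Q) = -2 + (-15 + (-15 + Q)) = -2 + (-30 + Q) = -32 + Q)
(-430664 + 1205237)/(T(-1596, -958) + O(550, -1820)) = (-430664 + 1205237)/((-32 - 958) + 550/(-1820)) = 774573/(-990 + 550*(-1/1820)) = 774573/(-990 - 55/182) = 774573/(-180235/182) = 774573*(-182/180235) = -140972286/180235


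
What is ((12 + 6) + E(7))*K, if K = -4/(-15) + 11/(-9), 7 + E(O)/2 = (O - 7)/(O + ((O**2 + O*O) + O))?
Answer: -172/45 ≈ -3.8222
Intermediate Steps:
E(O) = -14 + 2*(-7 + O)/(2*O + 2*O**2) (E(O) = -14 + 2*((O - 7)/(O + ((O**2 + O*O) + O))) = -14 + 2*((-7 + O)/(O + ((O**2 + O**2) + O))) = -14 + 2*((-7 + O)/(O + (2*O**2 + O))) = -14 + 2*((-7 + O)/(O + (O + 2*O**2))) = -14 + 2*((-7 + O)/(2*O + 2*O**2)) = -14 + 2*(-7 + O)/(2*O + 2*O**2))
K = -43/45 (K = -4*(-1/15) + 11*(-1/9) = 4/15 - 11/9 = -43/45 ≈ -0.95556)
((12 + 6) + E(7))*K = ((12 + 6) + (-7 - 14*7**2 - 13*7)/(7*(1 + 7)))*(-43/45) = (18 + (1/7)*(-7 - 14*49 - 91)/8)*(-43/45) = (18 + (1/7)*(1/8)*(-7 - 686 - 91))*(-43/45) = (18 + (1/7)*(1/8)*(-784))*(-43/45) = (18 - 14)*(-43/45) = 4*(-43/45) = -172/45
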